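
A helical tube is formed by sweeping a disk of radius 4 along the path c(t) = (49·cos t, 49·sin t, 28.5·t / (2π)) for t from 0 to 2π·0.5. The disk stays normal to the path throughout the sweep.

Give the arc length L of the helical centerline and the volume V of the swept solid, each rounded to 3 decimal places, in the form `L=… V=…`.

2πR = 2π·49 = 307.876080
per-turn = √(307.876080² + 28.5²) = √(94787.6807 + 812.25) = √95599.9307 = 309.192385
L = 0.5 × 309.192385 = 154.596192
V = π·4² × L = 50.265482 × 154.596192 = 7770.852191

L=154.596 V=7770.852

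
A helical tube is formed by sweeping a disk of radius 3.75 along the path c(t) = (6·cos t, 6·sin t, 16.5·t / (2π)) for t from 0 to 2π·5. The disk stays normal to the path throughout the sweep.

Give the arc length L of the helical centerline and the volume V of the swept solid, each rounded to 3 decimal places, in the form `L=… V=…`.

2πR = 2π·6 = 37.699112
per-turn = √(37.699112² + 16.5²) = √(1421.2230 + 272.25) = √1693.4730 = 41.151829
L = 5 × 41.151829 = 205.759145
V = π·3.75² × L = 44.178647 × 205.759145 = 9090.160580

L=205.759 V=9090.161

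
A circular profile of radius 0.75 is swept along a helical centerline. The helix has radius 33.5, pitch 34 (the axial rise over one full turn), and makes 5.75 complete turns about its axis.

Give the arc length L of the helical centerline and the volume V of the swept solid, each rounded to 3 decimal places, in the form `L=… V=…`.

2πR = 2π·33.5 = 210.486708
per-turn = √(210.486708² + 34²) = √(44304.6542 + 1156) = √45460.6542 = 213.215042
L = 5.75 × 213.215042 = 1225.986492
V = π·0.75² × L = 1.767146 × 1225.986492 = 2166.496963

L=1225.986 V=2166.497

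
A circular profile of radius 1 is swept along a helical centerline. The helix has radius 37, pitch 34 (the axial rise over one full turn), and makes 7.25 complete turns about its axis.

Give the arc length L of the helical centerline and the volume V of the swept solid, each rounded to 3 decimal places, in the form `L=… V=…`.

L=1703.394 V=5351.372

2πR = 2π·37 = 232.477856
per-turn = √(232.477856² + 34²) = √(54045.9537 + 1156) = √55201.9537 = 234.950960
L = 7.25 × 234.950960 = 1703.394461
V = π·1² × L = 3.141593 × 1703.394461 = 5351.371526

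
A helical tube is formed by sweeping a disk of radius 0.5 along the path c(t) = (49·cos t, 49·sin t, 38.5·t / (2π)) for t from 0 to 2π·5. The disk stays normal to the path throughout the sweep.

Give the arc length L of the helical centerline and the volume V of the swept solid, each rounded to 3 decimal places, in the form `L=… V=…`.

L=1551.370 V=1218.443

2πR = 2π·49 = 307.876080
per-turn = √(307.876080² + 38.5²) = √(94787.6807 + 1482.25) = √96269.9307 = 310.273961
L = 5 × 310.273961 = 1551.369803
V = π·0.5² × L = 0.785398 × 1551.369803 = 1218.442994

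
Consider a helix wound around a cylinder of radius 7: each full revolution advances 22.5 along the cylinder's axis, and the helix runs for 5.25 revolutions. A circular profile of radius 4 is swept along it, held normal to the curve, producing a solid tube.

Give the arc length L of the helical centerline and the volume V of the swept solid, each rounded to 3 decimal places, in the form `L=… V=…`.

2πR = 2π·7 = 43.982297
per-turn = √(43.982297² + 22.5²) = √(1934.4425 + 506.25) = √2440.6925 = 49.403365
L = 5.25 × 49.403365 = 259.367666
V = π·4² × L = 50.265482 × 259.367666 = 13037.240849

L=259.368 V=13037.241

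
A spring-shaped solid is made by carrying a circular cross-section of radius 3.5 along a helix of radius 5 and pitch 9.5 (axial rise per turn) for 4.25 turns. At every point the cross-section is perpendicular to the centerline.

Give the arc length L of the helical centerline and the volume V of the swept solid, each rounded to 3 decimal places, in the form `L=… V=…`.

L=139.489 V=5368.156

2πR = 2π·5 = 31.415927
per-turn = √(31.415927² + 9.5²) = √(986.9604 + 90.25) = √1077.2104 = 32.820884
L = 4.25 × 32.820884 = 139.488758
V = π·3.5² × L = 38.484510 × 139.488758 = 5368.156498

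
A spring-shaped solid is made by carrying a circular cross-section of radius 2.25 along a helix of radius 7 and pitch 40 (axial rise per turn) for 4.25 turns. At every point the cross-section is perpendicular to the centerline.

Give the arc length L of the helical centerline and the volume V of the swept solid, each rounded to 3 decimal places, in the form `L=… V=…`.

2πR = 2π·7 = 43.982297
per-turn = √(43.982297² + 40²) = √(1934.4425 + 1600) = √3534.4425 = 59.451177
L = 4.25 × 59.451177 = 252.667503
V = π·2.25² × L = 15.904313 × 252.667503 = 4018.503001

L=252.668 V=4018.503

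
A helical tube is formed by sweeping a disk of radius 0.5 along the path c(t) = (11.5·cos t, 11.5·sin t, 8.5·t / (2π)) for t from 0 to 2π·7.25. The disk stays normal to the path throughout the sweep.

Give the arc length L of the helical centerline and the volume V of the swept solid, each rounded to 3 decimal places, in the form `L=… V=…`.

2πR = 2π·11.5 = 72.256631
per-turn = √(72.256631² + 8.5²) = √(5221.0207 + 72.25) = √5293.2707 = 72.754867
L = 7.25 × 72.754867 = 527.472789
V = π·0.5² × L = 0.785398 × 527.472789 = 414.276159

L=527.473 V=414.276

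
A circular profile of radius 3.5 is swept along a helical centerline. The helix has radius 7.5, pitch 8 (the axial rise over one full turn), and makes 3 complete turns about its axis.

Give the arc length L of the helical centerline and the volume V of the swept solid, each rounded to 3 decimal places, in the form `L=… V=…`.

L=143.394 V=5518.463

2πR = 2π·7.5 = 47.123890
per-turn = √(47.123890² + 8²) = √(2220.6610 + 64) = √2284.6610 = 47.798127
L = 3 × 47.798127 = 143.394382
V = π·3.5² × L = 38.484510 × 143.394382 = 5518.462545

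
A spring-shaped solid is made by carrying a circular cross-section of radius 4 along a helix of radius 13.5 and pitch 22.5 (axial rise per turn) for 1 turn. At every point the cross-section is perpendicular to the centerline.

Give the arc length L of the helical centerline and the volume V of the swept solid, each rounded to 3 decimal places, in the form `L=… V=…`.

2πR = 2π·13.5 = 84.823002
per-turn = √(84.823002² + 22.5²) = √(7194.9416 + 506.25) = √7701.1916 = 87.756433
L = 1 × 87.756433 = 87.756433
V = π·4² × L = 50.265482 × 87.756433 = 4411.119465

L=87.756 V=4411.119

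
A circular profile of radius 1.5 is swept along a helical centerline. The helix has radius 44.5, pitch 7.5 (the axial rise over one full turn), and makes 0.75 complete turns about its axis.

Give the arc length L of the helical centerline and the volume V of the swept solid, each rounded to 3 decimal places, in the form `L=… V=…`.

L=209.777 V=1482.824

2πR = 2π·44.5 = 279.601746
per-turn = √(279.601746² + 7.5²) = √(78177.1365 + 56.25) = √78233.3865 = 279.702318
L = 0.75 × 279.702318 = 209.776738
V = π·1.5² × L = 7.068583 × 209.776738 = 1482.824384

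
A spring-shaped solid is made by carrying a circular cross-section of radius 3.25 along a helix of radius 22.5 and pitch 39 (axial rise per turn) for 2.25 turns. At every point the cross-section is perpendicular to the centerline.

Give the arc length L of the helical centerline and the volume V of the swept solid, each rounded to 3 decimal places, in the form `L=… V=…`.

2πR = 2π·22.5 = 141.371669
per-turn = √(141.371669² + 39²) = √(19985.9489 + 1521) = √21506.9489 = 146.652477
L = 2.25 × 146.652477 = 329.968072
V = π·3.25² × L = 33.183072 × 329.968072 = 10949.354441

L=329.968 V=10949.354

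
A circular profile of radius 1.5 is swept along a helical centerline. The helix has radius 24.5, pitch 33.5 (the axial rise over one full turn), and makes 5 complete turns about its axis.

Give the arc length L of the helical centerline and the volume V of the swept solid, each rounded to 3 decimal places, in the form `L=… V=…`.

L=787.705 V=5567.959

2πR = 2π·24.5 = 153.938040
per-turn = √(153.938040² + 33.5²) = √(23696.9202 + 1122.25) = √24819.1702 = 157.541011
L = 5 × 157.541011 = 787.705055
V = π·1.5² × L = 7.068583 × 787.705055 = 5567.958934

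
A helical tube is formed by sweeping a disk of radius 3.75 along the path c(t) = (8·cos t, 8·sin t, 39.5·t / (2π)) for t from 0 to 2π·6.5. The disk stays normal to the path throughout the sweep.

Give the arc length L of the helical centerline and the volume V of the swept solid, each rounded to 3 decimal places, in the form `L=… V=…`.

2πR = 2π·8 = 50.265482
per-turn = √(50.265482² + 39.5²) = √(2526.6187 + 1560.25) = √4086.8687 = 63.928622
L = 6.5 × 63.928622 = 415.536044
V = π·3.75² × L = 44.178647 × 415.536044 = 18357.820067

L=415.536 V=18357.820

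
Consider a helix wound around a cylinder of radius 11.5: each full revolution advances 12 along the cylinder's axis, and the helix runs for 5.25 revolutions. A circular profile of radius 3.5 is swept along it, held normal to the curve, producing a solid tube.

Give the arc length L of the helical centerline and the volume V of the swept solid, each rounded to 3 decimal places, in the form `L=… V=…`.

2πR = 2π·11.5 = 72.256631
per-turn = √(72.256631² + 12²) = √(5221.0207 + 144) = √5365.0207 = 73.246302
L = 5.25 × 73.246302 = 384.543084
V = π·3.5² × L = 38.484510 × 384.543084 = 14798.952183

L=384.543 V=14798.952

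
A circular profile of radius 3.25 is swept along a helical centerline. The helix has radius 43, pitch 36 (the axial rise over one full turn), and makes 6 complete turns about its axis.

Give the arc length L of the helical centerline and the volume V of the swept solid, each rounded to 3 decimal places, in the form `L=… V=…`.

L=1635.389 V=54267.234

2πR = 2π·43 = 270.176968
per-turn = √(270.176968² + 36²) = √(72995.5942 + 1296) = √74291.5942 = 272.564844
L = 6 × 272.564844 = 1635.389064
V = π·3.25² × L = 33.183072 × 1635.389064 = 54267.233706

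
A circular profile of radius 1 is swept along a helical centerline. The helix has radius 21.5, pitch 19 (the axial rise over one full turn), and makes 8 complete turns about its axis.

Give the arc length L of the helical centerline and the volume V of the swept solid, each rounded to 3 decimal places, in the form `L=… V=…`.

L=1091.345 V=3428.561

2πR = 2π·21.5 = 135.088484
per-turn = √(135.088484² + 19²) = √(18248.8985 + 361) = √18609.8985 = 136.418102
L = 8 × 136.418102 = 1091.344816
V = π·1² × L = 3.141593 × 1091.344816 = 3428.560855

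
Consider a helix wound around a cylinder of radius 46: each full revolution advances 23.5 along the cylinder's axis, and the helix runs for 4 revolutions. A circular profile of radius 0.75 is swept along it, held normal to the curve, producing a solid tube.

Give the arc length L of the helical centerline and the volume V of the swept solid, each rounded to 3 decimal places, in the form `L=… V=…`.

2πR = 2π·46 = 289.026524
per-turn = √(289.026524² + 23.5²) = √(83536.3317 + 552.25) = √84088.5817 = 289.980313
L = 4 × 289.980313 = 1159.921250
V = π·0.75² × L = 1.767146 × 1159.921250 = 2049.750044

L=1159.921 V=2049.750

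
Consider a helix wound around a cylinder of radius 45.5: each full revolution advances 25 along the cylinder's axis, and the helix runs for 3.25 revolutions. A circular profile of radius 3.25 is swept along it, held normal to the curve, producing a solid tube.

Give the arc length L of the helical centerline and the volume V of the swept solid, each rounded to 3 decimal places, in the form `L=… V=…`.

L=932.672 V=30948.917

2πR = 2π·45.5 = 285.884931
per-turn = √(285.884931² + 25²) = √(81730.1940 + 625) = √82355.1940 = 286.975947
L = 3.25 × 286.975947 = 932.671827
V = π·3.25² × L = 33.183072 × 932.671827 = 30948.916768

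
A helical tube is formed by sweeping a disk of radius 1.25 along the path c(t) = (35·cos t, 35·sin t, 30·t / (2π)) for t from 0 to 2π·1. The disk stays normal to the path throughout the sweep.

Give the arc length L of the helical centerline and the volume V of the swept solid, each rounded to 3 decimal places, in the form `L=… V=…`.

2πR = 2π·35 = 219.911486
per-turn = √(219.911486² + 30²) = √(48361.0616 + 900) = √49261.0616 = 221.948331
L = 1 × 221.948331 = 221.948331
V = π·1.25² × L = 4.908739 × 221.948331 = 1089.486321

L=221.948 V=1089.486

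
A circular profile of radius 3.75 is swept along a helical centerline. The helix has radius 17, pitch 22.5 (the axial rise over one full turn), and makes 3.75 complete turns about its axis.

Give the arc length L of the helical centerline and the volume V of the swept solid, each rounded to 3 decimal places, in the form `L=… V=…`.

2πR = 2π·17 = 106.814150
per-turn = √(106.814150² + 22.5²) = √(11409.2627 + 506.25) = √11915.5127 = 109.158200
L = 3.75 × 109.158200 = 409.343251
V = π·3.75² × L = 44.178647 × 409.343251 = 18084.230863

L=409.343 V=18084.231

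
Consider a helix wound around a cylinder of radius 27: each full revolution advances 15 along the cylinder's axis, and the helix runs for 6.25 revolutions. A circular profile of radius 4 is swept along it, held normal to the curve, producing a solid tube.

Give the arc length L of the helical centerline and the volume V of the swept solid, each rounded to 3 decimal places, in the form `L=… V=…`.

2πR = 2π·27 = 169.646003
per-turn = √(169.646003² + 15²) = √(28779.7664 + 225) = √29004.7664 = 170.307858
L = 6.25 × 170.307858 = 1064.424111
V = π·4² × L = 50.265482 × 1064.424111 = 53503.791496

L=1064.424 V=53503.791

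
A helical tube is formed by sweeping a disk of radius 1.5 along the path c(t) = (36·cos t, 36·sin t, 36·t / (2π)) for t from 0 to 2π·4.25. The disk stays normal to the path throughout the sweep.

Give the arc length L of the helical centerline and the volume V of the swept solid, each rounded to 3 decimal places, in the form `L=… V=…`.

L=973.427 V=6880.747

2πR = 2π·36 = 226.194671
per-turn = √(226.194671² + 36²) = √(51164.0292 + 1296) = √52460.0292 = 229.041545
L = 4.25 × 229.041545 = 973.426565
V = π·1.5² × L = 7.068583 × 973.426565 = 6880.746928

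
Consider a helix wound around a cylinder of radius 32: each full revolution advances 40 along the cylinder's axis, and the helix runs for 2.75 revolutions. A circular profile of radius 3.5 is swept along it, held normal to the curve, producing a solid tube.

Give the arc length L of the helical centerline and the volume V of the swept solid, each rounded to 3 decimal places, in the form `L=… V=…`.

L=563.756 V=21695.875

2πR = 2π·32 = 201.061930
per-turn = √(201.061930² + 40²) = √(40425.8996 + 1600) = √42025.8996 = 205.002194
L = 2.75 × 205.002194 = 563.756034
V = π·3.5² × L = 38.484510 × 563.756034 = 21695.874734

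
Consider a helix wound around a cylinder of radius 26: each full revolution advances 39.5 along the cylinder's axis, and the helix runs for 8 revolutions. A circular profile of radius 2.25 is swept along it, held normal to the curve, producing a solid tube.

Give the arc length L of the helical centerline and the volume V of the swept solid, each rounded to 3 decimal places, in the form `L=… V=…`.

L=1344.563 V=21384.354

2πR = 2π·26 = 163.362818
per-turn = √(163.362818² + 39.5²) = √(26687.4103 + 1560.25) = √28247.6603 = 168.070403
L = 8 × 168.070403 = 1344.563222
V = π·2.25² × L = 15.904313 × 1344.563222 = 21384.354081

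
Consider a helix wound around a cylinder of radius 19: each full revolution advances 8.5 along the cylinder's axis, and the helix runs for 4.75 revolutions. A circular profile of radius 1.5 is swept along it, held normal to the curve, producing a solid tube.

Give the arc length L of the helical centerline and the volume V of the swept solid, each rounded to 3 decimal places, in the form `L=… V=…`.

L=568.493 V=4018.440

2πR = 2π·19 = 119.380521
per-turn = √(119.380521² + 8.5²) = √(14251.7088 + 72.25) = √14323.9588 = 119.682742
L = 4.75 × 119.682742 = 568.493025
V = π·1.5² × L = 7.068583 × 568.493025 = 4018.440399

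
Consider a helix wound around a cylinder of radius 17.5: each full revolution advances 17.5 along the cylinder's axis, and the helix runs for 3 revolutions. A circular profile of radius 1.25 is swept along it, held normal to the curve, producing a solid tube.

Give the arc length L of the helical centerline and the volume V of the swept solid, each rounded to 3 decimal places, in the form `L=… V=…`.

L=334.019 V=1639.612

2πR = 2π·17.5 = 109.955743
per-turn = √(109.955743² + 17.5²) = √(12090.2654 + 306.25) = √12396.5154 = 111.339640
L = 3 × 111.339640 = 334.018919
V = π·1.25² × L = 4.908739 × 334.018919 = 1639.611537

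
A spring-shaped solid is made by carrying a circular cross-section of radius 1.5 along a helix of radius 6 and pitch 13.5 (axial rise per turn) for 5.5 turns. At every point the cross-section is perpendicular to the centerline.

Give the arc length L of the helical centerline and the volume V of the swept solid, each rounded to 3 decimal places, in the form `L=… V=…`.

L=220.239 V=1556.775

2πR = 2π·6 = 37.699112
per-turn = √(37.699112² + 13.5²) = √(1421.2230 + 182.25) = √1603.4730 = 40.043389
L = 5.5 × 40.043389 = 220.238642
V = π·1.5² × L = 7.068583 × 220.238642 = 1556.775222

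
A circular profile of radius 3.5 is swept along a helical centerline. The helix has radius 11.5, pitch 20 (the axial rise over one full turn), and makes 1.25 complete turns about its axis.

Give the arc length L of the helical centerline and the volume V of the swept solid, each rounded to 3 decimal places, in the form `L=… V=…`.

L=93.717 V=3606.646

2πR = 2π·11.5 = 72.256631
per-turn = √(72.256631² + 20²) = √(5221.0207 + 400) = √5621.0207 = 74.973467
L = 1.25 × 74.973467 = 93.716834
V = π·3.5² × L = 38.484510 × 93.716834 = 3606.646418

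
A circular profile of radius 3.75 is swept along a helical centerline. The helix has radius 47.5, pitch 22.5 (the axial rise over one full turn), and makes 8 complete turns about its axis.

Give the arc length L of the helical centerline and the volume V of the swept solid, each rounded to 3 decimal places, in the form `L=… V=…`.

2πR = 2π·47.5 = 298.451302
per-turn = √(298.451302² + 22.5²) = √(89073.1797 + 506.25) = √89579.4297 = 299.298229
L = 8 × 299.298229 = 2394.385830
V = π·3.75² × L = 44.178647 × 2394.385830 = 105780.725618

L=2394.386 V=105780.726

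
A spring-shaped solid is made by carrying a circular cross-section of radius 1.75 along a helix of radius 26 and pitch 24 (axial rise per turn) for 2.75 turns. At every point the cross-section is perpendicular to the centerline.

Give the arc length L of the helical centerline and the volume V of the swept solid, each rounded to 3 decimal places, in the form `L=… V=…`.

2πR = 2π·26 = 163.362818
per-turn = √(163.362818² + 24²) = √(26687.4103 + 576) = √27263.4103 = 165.116354
L = 2.75 × 165.116354 = 454.069973
V = π·1.75² × L = 9.621128 × 454.069973 = 4368.665105

L=454.070 V=4368.665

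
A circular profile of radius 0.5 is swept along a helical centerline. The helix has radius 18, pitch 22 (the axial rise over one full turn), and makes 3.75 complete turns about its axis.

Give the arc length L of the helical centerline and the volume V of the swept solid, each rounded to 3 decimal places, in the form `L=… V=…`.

L=432.065 V=339.343

2πR = 2π·18 = 113.097336
per-turn = √(113.097336² + 22²) = √(12791.0073 + 484) = √13275.0073 = 115.217218
L = 3.75 × 115.217218 = 432.064567
V = π·0.5² × L = 0.785398 × 432.064567 = 339.342718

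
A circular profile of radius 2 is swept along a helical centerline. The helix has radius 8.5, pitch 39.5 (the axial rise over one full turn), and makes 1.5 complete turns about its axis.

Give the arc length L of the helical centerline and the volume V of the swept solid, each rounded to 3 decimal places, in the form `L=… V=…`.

2πR = 2π·8.5 = 53.407075
per-turn = √(53.407075² + 39.5²) = √(2852.3157 + 1560.25) = √4412.5657 = 66.427146
L = 1.5 × 66.427146 = 99.640718
V = π·2² × L = 12.566371 × 99.640718 = 1252.122196

L=99.641 V=1252.122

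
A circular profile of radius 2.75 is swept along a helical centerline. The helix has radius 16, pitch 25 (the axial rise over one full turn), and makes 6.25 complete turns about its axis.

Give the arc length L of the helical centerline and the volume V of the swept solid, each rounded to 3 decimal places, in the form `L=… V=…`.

L=647.455 V=15382.431

2πR = 2π·16 = 100.530965
per-turn = √(100.530965² + 25²) = √(10106.4749 + 625) = √10731.4749 = 103.592832
L = 6.25 × 103.592832 = 647.455202
V = π·2.75² × L = 23.758294 × 647.455202 = 15382.431327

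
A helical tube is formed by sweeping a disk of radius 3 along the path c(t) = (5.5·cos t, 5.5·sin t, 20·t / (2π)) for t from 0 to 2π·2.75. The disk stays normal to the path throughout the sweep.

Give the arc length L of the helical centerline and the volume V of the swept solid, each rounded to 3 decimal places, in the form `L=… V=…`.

2πR = 2π·5.5 = 34.557519
per-turn = √(34.557519² + 20²) = √(1194.2221 + 400) = √1594.2221 = 39.927711
L = 2.75 × 39.927711 = 109.801206
V = π·3² × L = 28.274334 × 109.801206 = 3104.555964

L=109.801 V=3104.556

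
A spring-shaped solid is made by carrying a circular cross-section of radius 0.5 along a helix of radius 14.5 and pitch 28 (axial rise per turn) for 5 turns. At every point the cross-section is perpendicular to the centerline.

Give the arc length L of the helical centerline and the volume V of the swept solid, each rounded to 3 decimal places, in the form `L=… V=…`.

L=476.559 V=374.289

2πR = 2π·14.5 = 91.106187
per-turn = √(91.106187² + 28²) = √(8300.3373 + 784) = √9084.3373 = 95.311790
L = 5 × 95.311790 = 476.558950
V = π·0.5² × L = 0.785398 × 476.558950 = 374.288524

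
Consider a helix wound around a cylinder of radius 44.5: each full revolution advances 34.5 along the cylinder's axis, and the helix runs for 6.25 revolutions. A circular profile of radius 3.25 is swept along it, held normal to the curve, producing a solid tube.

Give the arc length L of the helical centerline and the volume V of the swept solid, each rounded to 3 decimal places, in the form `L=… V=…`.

L=1760.764 V=58427.547

2πR = 2π·44.5 = 279.601746
per-turn = √(279.601746² + 34.5²) = √(78177.1365 + 1190.25) = √79367.3865 = 281.722180
L = 6.25 × 281.722180 = 1760.763622
V = π·3.25² × L = 33.183072 × 1760.763622 = 58427.546764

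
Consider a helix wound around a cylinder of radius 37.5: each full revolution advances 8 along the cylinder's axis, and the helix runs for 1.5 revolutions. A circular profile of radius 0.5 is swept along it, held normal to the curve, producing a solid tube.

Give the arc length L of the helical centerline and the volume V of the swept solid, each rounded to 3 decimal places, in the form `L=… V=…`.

2πR = 2π·37.5 = 235.619449
per-turn = √(235.619449² + 8²) = √(55516.5248 + 64) = √55580.5248 = 235.755222
L = 1.5 × 235.755222 = 353.632833
V = π·0.5² × L = 0.785398 × 353.632833 = 277.742578

L=353.633 V=277.743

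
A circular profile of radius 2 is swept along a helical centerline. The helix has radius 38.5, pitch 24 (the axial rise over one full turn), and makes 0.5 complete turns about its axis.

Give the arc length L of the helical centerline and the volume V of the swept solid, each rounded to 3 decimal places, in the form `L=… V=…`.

2πR = 2π·38.5 = 241.902634
per-turn = √(241.902634² + 24²) = √(58516.8845 + 576) = √59092.8845 = 243.090281
L = 0.5 × 243.090281 = 121.545140
V = π·2² × L = 12.566371 × 121.545140 = 1527.381279

L=121.545 V=1527.381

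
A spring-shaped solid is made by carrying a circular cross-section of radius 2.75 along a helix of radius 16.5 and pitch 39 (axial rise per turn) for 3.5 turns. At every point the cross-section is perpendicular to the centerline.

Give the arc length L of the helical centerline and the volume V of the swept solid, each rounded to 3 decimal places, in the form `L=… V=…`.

2πR = 2π·16.5 = 103.672558
per-turn = √(103.672558² + 39²) = √(10747.9992 + 1521) = √12268.9992 = 110.765514
L = 3.5 × 110.765514 = 387.679301
V = π·2.75² × L = 23.758294 × 387.679301 = 9210.598973

L=387.679 V=9210.599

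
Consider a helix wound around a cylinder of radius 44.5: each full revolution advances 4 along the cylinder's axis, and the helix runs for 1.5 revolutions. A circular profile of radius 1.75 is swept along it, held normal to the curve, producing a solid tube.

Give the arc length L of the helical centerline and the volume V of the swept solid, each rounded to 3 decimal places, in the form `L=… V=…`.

L=419.446 V=4035.539

2πR = 2π·44.5 = 279.601746
per-turn = √(279.601746² + 4²) = √(78177.1365 + 16) = √78193.1365 = 279.630357
L = 1.5 × 279.630357 = 419.445535
V = π·1.75² × L = 9.621128 × 419.445535 = 4035.538975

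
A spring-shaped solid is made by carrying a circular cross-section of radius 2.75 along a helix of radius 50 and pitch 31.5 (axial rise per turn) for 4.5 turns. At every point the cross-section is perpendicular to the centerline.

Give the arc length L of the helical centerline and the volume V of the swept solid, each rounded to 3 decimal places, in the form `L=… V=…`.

L=1420.805 V=33755.913

2πR = 2π·50 = 314.159265
per-turn = √(314.159265² + 31.5²) = √(98696.0440 + 992.25) = √99688.2940 = 315.734531
L = 4.5 × 315.734531 = 1420.805389
V = π·2.75² × L = 23.758294 × 1420.805389 = 33755.912780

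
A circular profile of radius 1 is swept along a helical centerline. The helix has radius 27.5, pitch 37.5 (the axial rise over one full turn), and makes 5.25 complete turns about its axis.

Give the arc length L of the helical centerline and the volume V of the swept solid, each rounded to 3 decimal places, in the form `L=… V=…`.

2πR = 2π·27.5 = 172.787596
per-turn = √(172.787596² + 37.5²) = √(29855.5533 + 1406.25) = √31261.8033 = 176.810077
L = 5.25 × 176.810077 = 928.252904
V = π·1² × L = 3.141593 × 928.252904 = 2916.192504

L=928.253 V=2916.193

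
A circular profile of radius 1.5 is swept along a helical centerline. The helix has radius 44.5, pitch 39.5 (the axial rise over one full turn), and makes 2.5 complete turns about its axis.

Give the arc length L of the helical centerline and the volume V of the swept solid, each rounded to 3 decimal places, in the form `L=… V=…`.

L=705.945 V=4990.033

2πR = 2π·44.5 = 279.601746
per-turn = √(279.601746² + 39.5²) = √(78177.1365 + 1560.25) = √79737.3865 = 282.378091
L = 2.5 × 282.378091 = 705.945228
V = π·1.5² × L = 7.068583 × 705.945228 = 4990.032772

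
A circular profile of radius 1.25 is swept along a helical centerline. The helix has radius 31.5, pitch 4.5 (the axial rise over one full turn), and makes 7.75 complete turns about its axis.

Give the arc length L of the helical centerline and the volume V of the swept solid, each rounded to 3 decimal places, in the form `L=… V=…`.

L=1534.279 V=7531.375

2πR = 2π·31.5 = 197.920337
per-turn = √(197.920337² + 4.5²) = √(39172.4599 + 20.25) = √39192.7099 = 197.971488
L = 7.75 × 197.971488 = 1534.279028
V = π·1.25² × L = 4.908739 × 1534.279028 = 7531.374568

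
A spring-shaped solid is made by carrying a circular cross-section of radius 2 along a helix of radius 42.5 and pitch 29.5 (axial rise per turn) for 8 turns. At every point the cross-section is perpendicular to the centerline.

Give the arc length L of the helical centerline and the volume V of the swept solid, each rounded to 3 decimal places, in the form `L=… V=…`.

2πR = 2π·42.5 = 267.035376
per-turn = √(267.035376² + 29.5²) = √(71307.8918 + 870.25) = √72178.1418 = 268.659900
L = 8 × 268.659900 = 2149.279199
V = π·2² × L = 12.566371 × 2149.279199 = 27008.638968

L=2149.279 V=27008.639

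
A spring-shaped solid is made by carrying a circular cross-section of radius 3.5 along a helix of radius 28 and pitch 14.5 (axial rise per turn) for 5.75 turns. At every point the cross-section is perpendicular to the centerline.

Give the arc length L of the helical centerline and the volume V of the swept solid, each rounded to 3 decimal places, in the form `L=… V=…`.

2πR = 2π·28 = 175.929189
per-turn = √(175.929189² + 14.5²) = √(30951.0794 + 210.25) = √31161.3294 = 176.525719
L = 5.75 × 176.525719 = 1015.022883
V = π·3.5² × L = 38.484510 × 1015.022883 = 39062.658304

L=1015.023 V=39062.658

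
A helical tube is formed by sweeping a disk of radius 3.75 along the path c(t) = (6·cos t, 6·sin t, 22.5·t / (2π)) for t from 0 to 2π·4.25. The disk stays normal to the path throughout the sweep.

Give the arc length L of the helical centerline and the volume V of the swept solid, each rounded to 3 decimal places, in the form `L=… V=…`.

2πR = 2π·6 = 37.699112
per-turn = √(37.699112² + 22.5²) = √(1421.2230 + 506.25) = √1927.4730 = 43.902996
L = 4.25 × 43.902996 = 186.587732
V = π·3.75² × L = 44.178647 × 186.587732 = 8243.193482

L=186.588 V=8243.193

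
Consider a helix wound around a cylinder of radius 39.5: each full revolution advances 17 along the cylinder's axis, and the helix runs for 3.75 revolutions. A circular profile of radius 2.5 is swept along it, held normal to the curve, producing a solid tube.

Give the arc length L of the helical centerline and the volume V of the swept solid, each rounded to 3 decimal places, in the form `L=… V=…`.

L=932.878 V=18317.009

2πR = 2π·39.5 = 248.185820
per-turn = √(248.185820² + 17²) = √(61596.2011 + 289) = √61885.2011 = 248.767363
L = 3.75 × 248.767363 = 932.877613
V = π·2.5² × L = 19.634954 × 932.877613 = 18317.009089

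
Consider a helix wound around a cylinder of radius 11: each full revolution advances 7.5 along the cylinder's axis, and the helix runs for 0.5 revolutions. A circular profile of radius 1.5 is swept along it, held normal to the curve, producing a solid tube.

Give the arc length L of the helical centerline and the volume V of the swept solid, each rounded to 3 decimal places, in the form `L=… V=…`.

L=34.760 V=245.707

2πR = 2π·11 = 69.115038
per-turn = √(69.115038² + 7.5²) = √(4776.8885 + 56.25) = √4833.1385 = 69.520778
L = 0.5 × 69.520778 = 34.760389
V = π·1.5² × L = 7.068583 × 34.760389 = 245.706710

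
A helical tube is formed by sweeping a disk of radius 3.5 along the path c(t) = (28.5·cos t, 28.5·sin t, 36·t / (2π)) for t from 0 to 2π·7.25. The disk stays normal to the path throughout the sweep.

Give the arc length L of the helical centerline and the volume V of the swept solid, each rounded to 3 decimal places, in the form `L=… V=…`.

2πR = 2π·28.5 = 179.070781
per-turn = √(179.070781² + 36²) = √(32066.3447 + 1296) = √33362.3447 = 182.653619
L = 7.25 × 182.653619 = 1324.238741
V = π·3.5² × L = 38.484510 × 1324.238741 = 50962.679080

L=1324.239 V=50962.679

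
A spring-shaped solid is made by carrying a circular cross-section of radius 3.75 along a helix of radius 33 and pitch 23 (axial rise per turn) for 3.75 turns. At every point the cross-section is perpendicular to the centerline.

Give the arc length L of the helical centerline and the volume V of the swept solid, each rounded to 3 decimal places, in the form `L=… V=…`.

L=782.313 V=34561.541

2πR = 2π·33 = 207.345115
per-turn = √(207.345115² + 23²) = √(42991.9968 + 529) = √43520.9968 = 208.616866
L = 3.75 × 208.616866 = 782.313247
V = π·3.75² × L = 44.178647 × 782.313247 = 34561.540560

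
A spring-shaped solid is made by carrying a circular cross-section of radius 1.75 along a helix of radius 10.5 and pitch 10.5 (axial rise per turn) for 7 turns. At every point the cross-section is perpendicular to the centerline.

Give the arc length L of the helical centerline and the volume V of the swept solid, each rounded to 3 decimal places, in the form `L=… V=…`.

2πR = 2π·10.5 = 65.973446
per-turn = √(65.973446² + 10.5²) = √(4352.4955 + 110.25) = √4462.7455 = 66.803784
L = 7 × 66.803784 = 467.626487
V = π·1.75² × L = 9.621128 × 467.626487 = 4499.094056

L=467.626 V=4499.094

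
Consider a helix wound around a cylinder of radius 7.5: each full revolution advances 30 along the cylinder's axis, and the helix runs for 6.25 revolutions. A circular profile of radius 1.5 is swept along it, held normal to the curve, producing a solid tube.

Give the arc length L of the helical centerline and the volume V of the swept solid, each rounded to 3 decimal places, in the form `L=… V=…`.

L=349.143 V=2467.946

2πR = 2π·7.5 = 47.123890
per-turn = √(47.123890² + 30²) = √(2220.6610 + 900) = √3120.6610 = 55.862877
L = 6.25 × 55.862877 = 349.142979
V = π·1.5² × L = 7.068583 × 349.142979 = 2467.946292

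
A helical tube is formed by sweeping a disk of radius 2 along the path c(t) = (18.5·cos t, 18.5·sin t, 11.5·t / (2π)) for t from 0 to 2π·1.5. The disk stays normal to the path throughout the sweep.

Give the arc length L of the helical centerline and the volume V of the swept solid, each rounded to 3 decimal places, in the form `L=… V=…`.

L=175.210 V=2201.749

2πR = 2π·18.5 = 116.238928
per-turn = √(116.238928² + 11.5²) = √(13511.4884 + 132.25) = √13643.7384 = 116.806414
L = 1.5 × 116.806414 = 175.209621
V = π·2² × L = 12.566371 × 175.209621 = 2201.749039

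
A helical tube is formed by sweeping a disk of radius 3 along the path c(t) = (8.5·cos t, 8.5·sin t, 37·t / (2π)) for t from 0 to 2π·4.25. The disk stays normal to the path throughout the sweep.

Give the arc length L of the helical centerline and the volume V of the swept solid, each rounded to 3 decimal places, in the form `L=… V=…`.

L=276.130 V=7807.378

2πR = 2π·8.5 = 53.407075
per-turn = √(53.407075² + 37²) = √(2852.3157 + 1369) = √4221.3157 = 64.971653
L = 4.25 × 64.971653 = 276.129525
V = π·3² × L = 28.274334 × 276.129525 = 7807.378372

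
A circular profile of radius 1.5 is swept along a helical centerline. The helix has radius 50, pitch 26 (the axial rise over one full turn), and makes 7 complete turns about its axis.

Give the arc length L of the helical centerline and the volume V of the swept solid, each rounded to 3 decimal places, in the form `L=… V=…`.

L=2206.633 V=15597.771

2πR = 2π·50 = 314.159265
per-turn = √(314.159265² + 26²) = √(98696.0440 + 676) = √99372.0440 = 315.233317
L = 7 × 315.233317 = 2206.633217
V = π·1.5² × L = 7.068583 × 2206.633217 = 15597.771087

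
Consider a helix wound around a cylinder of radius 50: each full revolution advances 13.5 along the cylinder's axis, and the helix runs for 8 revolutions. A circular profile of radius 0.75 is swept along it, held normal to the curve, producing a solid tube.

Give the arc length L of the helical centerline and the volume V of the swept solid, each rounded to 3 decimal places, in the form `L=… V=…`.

L=2515.594 V=4445.421

2πR = 2π·50 = 314.159265
per-turn = √(314.159265² + 13.5²) = √(98696.0440 + 182.25) = √98878.2940 = 314.449191
L = 8 × 314.449191 = 2515.593532
V = π·0.75² × L = 1.767146 × 2515.593532 = 4445.420714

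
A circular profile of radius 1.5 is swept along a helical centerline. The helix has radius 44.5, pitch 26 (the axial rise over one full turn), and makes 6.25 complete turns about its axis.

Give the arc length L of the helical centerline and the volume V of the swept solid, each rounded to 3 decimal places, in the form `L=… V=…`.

L=1755.050 V=12405.718

2πR = 2π·44.5 = 279.601746
per-turn = √(279.601746² + 26²) = √(78177.1365 + 676) = √78853.1365 = 280.808006
L = 6.25 × 280.808006 = 1755.050040
V = π·1.5² × L = 7.068583 × 1755.050040 = 12405.717703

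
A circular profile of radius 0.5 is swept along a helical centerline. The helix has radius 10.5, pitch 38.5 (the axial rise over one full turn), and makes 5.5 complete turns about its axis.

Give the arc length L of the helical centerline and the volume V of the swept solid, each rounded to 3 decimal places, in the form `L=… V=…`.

2πR = 2π·10.5 = 65.973446
per-turn = √(65.973446² + 38.5²) = √(4352.4955 + 1482.25) = √5834.7455 = 76.385506
L = 5.5 × 76.385506 = 420.120284
V = π·0.5² × L = 0.785398 × 420.120284 = 329.961699

L=420.120 V=329.962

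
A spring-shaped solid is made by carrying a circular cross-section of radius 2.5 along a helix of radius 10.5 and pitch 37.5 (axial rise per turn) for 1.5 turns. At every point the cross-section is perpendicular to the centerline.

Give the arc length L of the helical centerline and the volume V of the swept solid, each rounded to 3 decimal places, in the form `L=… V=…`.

L=113.830 V=2235.039

2πR = 2π·10.5 = 65.973446
per-turn = √(65.973446² + 37.5²) = √(4352.4955 + 1406.25) = √5758.7455 = 75.886399
L = 1.5 × 75.886399 = 113.829598
V = π·2.5² × L = 19.634954 × 113.829598 = 2235.038938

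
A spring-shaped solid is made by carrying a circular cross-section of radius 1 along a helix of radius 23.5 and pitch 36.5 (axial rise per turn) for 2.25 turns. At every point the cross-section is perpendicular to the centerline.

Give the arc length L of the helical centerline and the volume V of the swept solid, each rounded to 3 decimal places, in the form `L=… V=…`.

L=342.223 V=1075.127

2πR = 2π·23.5 = 147.654855
per-turn = √(147.654855² + 36.5²) = √(21801.9561 + 1332.25) = √23134.2061 = 152.099330
L = 2.25 × 152.099330 = 342.223492
V = π·1² × L = 3.141593 × 342.223492 = 1075.126808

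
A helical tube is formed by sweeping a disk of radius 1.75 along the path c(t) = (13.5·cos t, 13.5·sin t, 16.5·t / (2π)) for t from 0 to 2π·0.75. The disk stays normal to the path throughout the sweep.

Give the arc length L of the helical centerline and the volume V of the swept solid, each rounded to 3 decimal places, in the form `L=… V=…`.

2πR = 2π·13.5 = 84.823002
per-turn = √(84.823002² + 16.5²) = √(7194.9416 + 272.25) = √7467.1916 = 86.412913
L = 0.75 × 86.412913 = 64.809685
V = π·1.75² × L = 9.621128 × 64.809685 = 623.542243

L=64.810 V=623.542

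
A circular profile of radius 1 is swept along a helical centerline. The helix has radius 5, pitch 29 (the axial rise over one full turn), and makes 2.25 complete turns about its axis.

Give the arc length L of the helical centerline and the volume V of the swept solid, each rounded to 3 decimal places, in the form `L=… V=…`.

L=96.198 V=302.215

2πR = 2π·5 = 31.415927
per-turn = √(31.415927² + 29²) = √(986.9604 + 841) = √1827.9604 = 42.754654
L = 2.25 × 42.754654 = 96.197972
V = π·1² × L = 3.141593 × 96.197972 = 302.214841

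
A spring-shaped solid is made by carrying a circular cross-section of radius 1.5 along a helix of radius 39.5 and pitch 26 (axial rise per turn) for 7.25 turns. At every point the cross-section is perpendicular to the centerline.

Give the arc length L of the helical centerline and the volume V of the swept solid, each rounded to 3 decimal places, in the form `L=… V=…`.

L=1809.194 V=12788.438

2πR = 2π·39.5 = 248.185820
per-turn = √(248.185820² + 26²) = √(61596.2011 + 676) = √62272.2011 = 249.543986
L = 7.25 × 249.543986 = 1809.193900
V = π·1.5² × L = 7.068583 × 1809.193900 = 12788.438098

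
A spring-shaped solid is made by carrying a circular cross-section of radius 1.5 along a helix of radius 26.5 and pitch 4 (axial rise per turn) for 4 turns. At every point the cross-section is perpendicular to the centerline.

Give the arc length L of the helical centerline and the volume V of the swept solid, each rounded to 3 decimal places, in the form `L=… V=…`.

L=666.210 V=4709.160

2πR = 2π·26.5 = 166.504411
per-turn = √(166.504411² + 4²) = √(27723.7188 + 16) = √27739.7188 = 166.552450
L = 4 × 166.552450 = 666.209802
V = π·1.5² × L = 7.068583 × 666.209802 = 4709.159594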